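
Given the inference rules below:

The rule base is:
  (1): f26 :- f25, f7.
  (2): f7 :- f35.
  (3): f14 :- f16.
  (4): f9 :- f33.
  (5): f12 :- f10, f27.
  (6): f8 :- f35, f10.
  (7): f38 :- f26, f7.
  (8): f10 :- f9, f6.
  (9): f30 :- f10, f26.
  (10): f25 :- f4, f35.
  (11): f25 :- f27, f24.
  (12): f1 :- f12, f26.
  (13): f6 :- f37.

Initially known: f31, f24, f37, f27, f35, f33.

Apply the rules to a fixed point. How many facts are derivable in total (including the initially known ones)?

17

Round 1 fires (2), (4), (11), (13), giving f7, f9, f25, f6.
Round 2 fires (1), (8), giving f26, f10.
Round 3 fires (5), (6), (7), (9), giving f12, f8, f38, f30.
Round 4 fires (12), giving f1.
Closure: {f1, f10, f12, f24, f25, f26, f27, f30, f31, f33, f35, f37, f38, f6, f7, f8, f9} — 17 facts.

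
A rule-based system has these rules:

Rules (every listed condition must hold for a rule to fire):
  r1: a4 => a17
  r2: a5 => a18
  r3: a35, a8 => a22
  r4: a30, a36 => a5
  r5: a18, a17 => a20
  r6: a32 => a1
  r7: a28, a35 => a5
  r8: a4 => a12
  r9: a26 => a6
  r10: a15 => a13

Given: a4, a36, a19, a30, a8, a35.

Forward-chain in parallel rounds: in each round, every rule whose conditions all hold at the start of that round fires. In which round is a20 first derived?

3

Round 1: r1 [a4 => a17]; r3 [a35, a8 => a22]; r4 [a30, a36 => a5]; r8 [a4 => a12]. New: a17, a22, a5, a12.
Round 2: r2 [a5 => a18]. New: a18.
Round 3: r5 [a18, a17 => a20]. New: a20.
a20 first appears in round 3.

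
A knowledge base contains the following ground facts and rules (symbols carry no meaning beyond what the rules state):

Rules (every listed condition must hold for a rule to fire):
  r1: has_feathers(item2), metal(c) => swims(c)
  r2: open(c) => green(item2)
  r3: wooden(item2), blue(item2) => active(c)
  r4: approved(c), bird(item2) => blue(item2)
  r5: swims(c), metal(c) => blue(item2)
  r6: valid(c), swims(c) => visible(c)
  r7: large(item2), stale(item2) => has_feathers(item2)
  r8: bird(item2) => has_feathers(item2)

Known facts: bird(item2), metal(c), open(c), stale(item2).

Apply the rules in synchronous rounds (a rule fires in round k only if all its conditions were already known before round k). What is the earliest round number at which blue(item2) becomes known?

3

Round 1: r2 [open(c) => green(item2)]; r8 [bird(item2) => has_feathers(item2)]. New: green(item2), has_feathers(item2).
Round 2: r1 [has_feathers(item2), metal(c) => swims(c)]. New: swims(c).
Round 3: r5 [swims(c), metal(c) => blue(item2)]. New: blue(item2).
blue(item2) first appears in round 3.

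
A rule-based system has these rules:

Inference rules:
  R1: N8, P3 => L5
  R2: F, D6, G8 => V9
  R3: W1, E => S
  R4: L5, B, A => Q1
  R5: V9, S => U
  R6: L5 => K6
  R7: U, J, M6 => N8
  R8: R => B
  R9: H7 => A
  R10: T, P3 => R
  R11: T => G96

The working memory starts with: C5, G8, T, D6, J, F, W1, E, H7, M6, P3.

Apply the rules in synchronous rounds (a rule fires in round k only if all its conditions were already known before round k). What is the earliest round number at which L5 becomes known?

4

Round 1: R2 [F, D6, G8 => V9]; R3 [W1, E => S]; R9 [H7 => A]; R10 [T, P3 => R]; R11 [T => G96]. New: V9, S, A, R, G96.
Round 2: R5 [V9, S => U]; R8 [R => B]. New: U, B.
Round 3: R7 [U, J, M6 => N8]. New: N8.
Round 4: R1 [N8, P3 => L5]. New: L5.
L5 first appears in round 4.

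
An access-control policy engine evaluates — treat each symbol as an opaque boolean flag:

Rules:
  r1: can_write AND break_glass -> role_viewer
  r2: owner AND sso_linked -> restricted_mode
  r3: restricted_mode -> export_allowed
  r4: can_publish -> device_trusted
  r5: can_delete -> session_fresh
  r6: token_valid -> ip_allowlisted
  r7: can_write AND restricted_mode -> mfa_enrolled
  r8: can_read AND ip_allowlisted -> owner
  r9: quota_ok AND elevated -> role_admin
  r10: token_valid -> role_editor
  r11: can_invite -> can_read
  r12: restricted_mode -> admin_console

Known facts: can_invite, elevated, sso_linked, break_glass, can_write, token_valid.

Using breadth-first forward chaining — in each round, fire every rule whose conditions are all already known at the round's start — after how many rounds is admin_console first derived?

[1] r1 [can_write AND break_glass -> role_viewer]; r6 [token_valid -> ip_allowlisted]; r10 [token_valid -> role_editor]; r11 [can_invite -> can_read]. ⇒ new: role_viewer, ip_allowlisted, role_editor, can_read.
[2] r8 [can_read AND ip_allowlisted -> owner]. ⇒ new: owner.
[3] r2 [owner AND sso_linked -> restricted_mode]. ⇒ new: restricted_mode.
[4] r3 [restricted_mode -> export_allowed]; r7 [can_write AND restricted_mode -> mfa_enrolled]; r12 [restricted_mode -> admin_console]. ⇒ new: export_allowed, mfa_enrolled, admin_console.
admin_console first appears in round 4.

4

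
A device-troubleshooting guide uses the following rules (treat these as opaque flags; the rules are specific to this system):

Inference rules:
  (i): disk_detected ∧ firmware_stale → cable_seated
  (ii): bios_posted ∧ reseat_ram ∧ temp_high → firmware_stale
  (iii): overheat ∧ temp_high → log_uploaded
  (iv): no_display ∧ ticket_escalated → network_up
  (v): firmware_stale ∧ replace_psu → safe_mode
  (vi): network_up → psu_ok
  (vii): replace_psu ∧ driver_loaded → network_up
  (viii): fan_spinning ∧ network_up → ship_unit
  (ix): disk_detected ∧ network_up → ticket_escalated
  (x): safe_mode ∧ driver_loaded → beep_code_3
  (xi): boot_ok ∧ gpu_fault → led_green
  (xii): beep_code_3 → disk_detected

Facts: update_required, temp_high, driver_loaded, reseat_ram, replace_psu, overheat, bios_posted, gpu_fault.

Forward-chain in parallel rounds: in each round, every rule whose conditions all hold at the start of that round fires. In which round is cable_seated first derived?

5

Round 1 — (ii), (iii), (vii), derive firmware_stale, log_uploaded, network_up.
Round 2 — (v), (vi), derive safe_mode, psu_ok.
Round 3 — (x), derive beep_code_3.
Round 4 — (xii), derive disk_detected.
Round 5 — (i), (ix), derive cable_seated, ticket_escalated.
cable_seated first appears in round 5.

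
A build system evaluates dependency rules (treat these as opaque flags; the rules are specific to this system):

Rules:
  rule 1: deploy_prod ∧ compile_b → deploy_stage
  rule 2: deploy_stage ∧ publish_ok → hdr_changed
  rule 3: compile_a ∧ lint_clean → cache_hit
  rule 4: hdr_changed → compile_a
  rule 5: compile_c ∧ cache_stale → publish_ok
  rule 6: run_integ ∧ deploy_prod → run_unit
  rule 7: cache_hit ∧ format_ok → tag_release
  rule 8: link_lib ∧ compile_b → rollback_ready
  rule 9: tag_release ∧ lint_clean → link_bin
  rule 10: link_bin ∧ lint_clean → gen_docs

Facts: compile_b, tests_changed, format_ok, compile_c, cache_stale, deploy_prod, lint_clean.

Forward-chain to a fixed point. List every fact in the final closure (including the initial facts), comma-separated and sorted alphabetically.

Round 1: rule 1 [deploy_prod ∧ compile_b → deploy_stage]; rule 5 [compile_c ∧ cache_stale → publish_ok]. New: deploy_stage, publish_ok.
Round 2: rule 2 [deploy_stage ∧ publish_ok → hdr_changed]. New: hdr_changed.
Round 3: rule 4 [hdr_changed → compile_a]. New: compile_a.
Round 4: rule 3 [compile_a ∧ lint_clean → cache_hit]. New: cache_hit.
Round 5: rule 7 [cache_hit ∧ format_ok → tag_release]. New: tag_release.
Round 6: rule 9 [tag_release ∧ lint_clean → link_bin]. New: link_bin.
Round 7: rule 10 [link_bin ∧ lint_clean → gen_docs]. New: gen_docs.

cache_hit, cache_stale, compile_a, compile_b, compile_c, deploy_prod, deploy_stage, format_ok, gen_docs, hdr_changed, link_bin, lint_clean, publish_ok, tag_release, tests_changed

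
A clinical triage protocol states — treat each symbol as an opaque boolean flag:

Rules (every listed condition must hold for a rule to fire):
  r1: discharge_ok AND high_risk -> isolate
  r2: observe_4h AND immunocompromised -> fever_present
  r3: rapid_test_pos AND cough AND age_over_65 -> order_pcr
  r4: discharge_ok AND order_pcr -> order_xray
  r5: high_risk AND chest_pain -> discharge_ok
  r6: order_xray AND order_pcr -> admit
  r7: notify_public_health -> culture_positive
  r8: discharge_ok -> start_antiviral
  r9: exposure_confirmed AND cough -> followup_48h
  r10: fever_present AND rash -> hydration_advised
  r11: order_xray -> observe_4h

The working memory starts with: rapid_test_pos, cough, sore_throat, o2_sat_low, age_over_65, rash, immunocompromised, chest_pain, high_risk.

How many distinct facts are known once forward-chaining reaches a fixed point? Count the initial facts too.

18

[1] r3 [rapid_test_pos AND cough AND age_over_65 -> order_pcr]; r5 [high_risk AND chest_pain -> discharge_ok]. ⇒ new: order_pcr, discharge_ok.
[2] r1 [discharge_ok AND high_risk -> isolate]; r4 [discharge_ok AND order_pcr -> order_xray]; r8 [discharge_ok -> start_antiviral]. ⇒ new: isolate, order_xray, start_antiviral.
[3] r6 [order_xray AND order_pcr -> admit]; r11 [order_xray -> observe_4h]. ⇒ new: admit, observe_4h.
[4] r2 [observe_4h AND immunocompromised -> fever_present]. ⇒ new: fever_present.
[5] r10 [fever_present AND rash -> hydration_advised]. ⇒ new: hydration_advised.
Closure: {admit, age_over_65, chest_pain, cough, discharge_ok, fever_present, high_risk, hydration_advised, immunocompromised, isolate, o2_sat_low, observe_4h, order_pcr, order_xray, rapid_test_pos, rash, sore_throat, start_antiviral} — 18 facts.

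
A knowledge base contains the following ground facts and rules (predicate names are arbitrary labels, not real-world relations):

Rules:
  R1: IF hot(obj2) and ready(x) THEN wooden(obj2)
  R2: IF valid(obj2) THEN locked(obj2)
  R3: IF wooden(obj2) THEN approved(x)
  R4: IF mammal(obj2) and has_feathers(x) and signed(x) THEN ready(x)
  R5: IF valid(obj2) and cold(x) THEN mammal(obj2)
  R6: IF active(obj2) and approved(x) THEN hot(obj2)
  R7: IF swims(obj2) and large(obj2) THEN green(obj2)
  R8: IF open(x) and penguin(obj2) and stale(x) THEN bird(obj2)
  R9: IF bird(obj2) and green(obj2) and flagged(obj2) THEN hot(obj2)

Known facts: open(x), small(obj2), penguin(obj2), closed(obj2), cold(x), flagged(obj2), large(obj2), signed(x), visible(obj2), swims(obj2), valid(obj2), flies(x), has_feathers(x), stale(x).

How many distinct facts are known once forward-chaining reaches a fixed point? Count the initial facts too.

Round 1: R2 [IF valid(obj2) THEN locked(obj2)]; R5 [IF valid(obj2) and cold(x) THEN mammal(obj2)]; R7 [IF swims(obj2) and large(obj2) THEN green(obj2)]; R8 [IF open(x) and penguin(obj2) and stale(x) THEN bird(obj2)]. Adds locked(obj2), mammal(obj2), green(obj2), bird(obj2).
Round 2: R4 [IF mammal(obj2) and has_feathers(x) and signed(x) THEN ready(x)]; R9 [IF bird(obj2) and green(obj2) and flagged(obj2) THEN hot(obj2)]. Adds ready(x), hot(obj2).
Round 3: R1 [IF hot(obj2) and ready(x) THEN wooden(obj2)]. Adds wooden(obj2).
Round 4: R3 [IF wooden(obj2) THEN approved(x)]. Adds approved(x).
Closure: {approved(x), bird(obj2), closed(obj2), cold(x), flagged(obj2), flies(x), green(obj2), has_feathers(x), hot(obj2), large(obj2), locked(obj2), mammal(obj2), open(x), penguin(obj2), ready(x), signed(x), small(obj2), stale(x), swims(obj2), valid(obj2), visible(obj2), wooden(obj2)} — 22 facts.

22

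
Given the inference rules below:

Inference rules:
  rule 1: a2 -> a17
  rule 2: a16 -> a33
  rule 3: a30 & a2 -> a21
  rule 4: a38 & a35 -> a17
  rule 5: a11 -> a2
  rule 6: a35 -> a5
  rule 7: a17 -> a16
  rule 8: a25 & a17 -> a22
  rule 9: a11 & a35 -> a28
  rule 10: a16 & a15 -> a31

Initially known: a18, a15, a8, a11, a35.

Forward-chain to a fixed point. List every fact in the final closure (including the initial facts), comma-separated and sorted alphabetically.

a11, a15, a16, a17, a18, a2, a28, a31, a33, a35, a5, a8

[1] rule 5 [a11 -> a2]; rule 6 [a35 -> a5]; rule 9 [a11 & a35 -> a28]. ⇒ new: a2, a5, a28.
[2] rule 1 [a2 -> a17]. ⇒ new: a17.
[3] rule 7 [a17 -> a16]. ⇒ new: a16.
[4] rule 2 [a16 -> a33]; rule 10 [a16 & a15 -> a31]. ⇒ new: a33, a31.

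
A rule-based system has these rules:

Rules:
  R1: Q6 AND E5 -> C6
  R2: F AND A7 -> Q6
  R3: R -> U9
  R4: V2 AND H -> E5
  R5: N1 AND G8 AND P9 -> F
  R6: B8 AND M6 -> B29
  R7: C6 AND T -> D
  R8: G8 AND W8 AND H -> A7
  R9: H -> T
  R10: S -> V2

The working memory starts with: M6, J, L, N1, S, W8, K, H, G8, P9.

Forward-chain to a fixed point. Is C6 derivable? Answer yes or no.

Round 1 — R5, R8, R9, R10, derive F, A7, T, V2.
Round 2 — R2, R4, derive Q6, E5.
Round 3 — R1, derive C6.
Round 4 — R7, derive D.
C6 appears in round 3, so it is derivable.

yes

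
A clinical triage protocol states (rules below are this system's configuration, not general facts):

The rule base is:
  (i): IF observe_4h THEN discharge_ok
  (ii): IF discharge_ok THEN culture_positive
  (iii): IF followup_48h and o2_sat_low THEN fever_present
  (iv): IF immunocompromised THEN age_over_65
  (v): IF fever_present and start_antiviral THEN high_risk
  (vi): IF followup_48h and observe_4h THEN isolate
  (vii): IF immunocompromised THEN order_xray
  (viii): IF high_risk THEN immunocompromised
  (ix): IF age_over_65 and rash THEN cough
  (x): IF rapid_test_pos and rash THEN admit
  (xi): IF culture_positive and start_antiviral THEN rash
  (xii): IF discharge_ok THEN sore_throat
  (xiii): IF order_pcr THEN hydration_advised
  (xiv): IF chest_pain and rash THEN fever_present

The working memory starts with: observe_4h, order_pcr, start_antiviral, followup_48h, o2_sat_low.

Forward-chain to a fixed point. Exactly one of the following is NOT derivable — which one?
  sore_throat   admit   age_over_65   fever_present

admit

[1] (i) [IF observe_4h THEN discharge_ok]; (iii) [IF followup_48h and o2_sat_low THEN fever_present]; (vi) [IF followup_48h and observe_4h THEN isolate]; (xiii) [IF order_pcr THEN hydration_advised]. ⇒ new: discharge_ok, fever_present, isolate, hydration_advised.
[2] (ii) [IF discharge_ok THEN culture_positive]; (v) [IF fever_present and start_antiviral THEN high_risk]; (xii) [IF discharge_ok THEN sore_throat]. ⇒ new: culture_positive, high_risk, sore_throat.
[3] (viii) [IF high_risk THEN immunocompromised]; (xi) [IF culture_positive and start_antiviral THEN rash]. ⇒ new: immunocompromised, rash.
[4] (iv) [IF immunocompromised THEN age_over_65]; (vii) [IF immunocompromised THEN order_xray]. ⇒ new: age_over_65, order_xray.
[5] (ix) [IF age_over_65 and rash THEN cough]. ⇒ new: cough.
Derived: sore_throat (round 2), age_over_65 (round 4), fever_present (round 1). admit never appears in any round.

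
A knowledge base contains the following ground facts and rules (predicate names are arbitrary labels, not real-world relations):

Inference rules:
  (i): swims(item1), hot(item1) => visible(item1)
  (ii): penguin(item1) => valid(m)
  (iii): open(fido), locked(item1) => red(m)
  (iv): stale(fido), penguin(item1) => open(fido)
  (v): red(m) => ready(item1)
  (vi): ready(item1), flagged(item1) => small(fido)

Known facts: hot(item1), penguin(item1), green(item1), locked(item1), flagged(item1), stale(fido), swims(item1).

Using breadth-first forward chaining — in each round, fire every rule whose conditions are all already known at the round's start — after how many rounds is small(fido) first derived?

Round 1: (i) [swims(item1), hot(item1) => visible(item1)]; (ii) [penguin(item1) => valid(m)]; (iv) [stale(fido), penguin(item1) => open(fido)]. Adds visible(item1), valid(m), open(fido).
Round 2: (iii) [open(fido), locked(item1) => red(m)]. Adds red(m).
Round 3: (v) [red(m) => ready(item1)]. Adds ready(item1).
Round 4: (vi) [ready(item1), flagged(item1) => small(fido)]. Adds small(fido).
small(fido) first appears in round 4.

4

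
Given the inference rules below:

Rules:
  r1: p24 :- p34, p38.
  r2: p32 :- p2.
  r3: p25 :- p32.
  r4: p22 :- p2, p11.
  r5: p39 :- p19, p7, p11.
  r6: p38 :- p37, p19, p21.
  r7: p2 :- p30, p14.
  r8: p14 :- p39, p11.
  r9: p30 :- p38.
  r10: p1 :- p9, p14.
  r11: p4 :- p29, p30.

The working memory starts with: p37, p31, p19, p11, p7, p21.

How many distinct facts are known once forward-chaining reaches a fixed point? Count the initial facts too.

14

[1] r5 [p39 :- p19, p7, p11.]; r6 [p38 :- p37, p19, p21.]. ⇒ new: p39, p38.
[2] r8 [p14 :- p39, p11.]; r9 [p30 :- p38.]. ⇒ new: p14, p30.
[3] r7 [p2 :- p30, p14.]. ⇒ new: p2.
[4] r2 [p32 :- p2.]; r4 [p22 :- p2, p11.]. ⇒ new: p32, p22.
[5] r3 [p25 :- p32.]. ⇒ new: p25.
Closure: {p11, p14, p19, p2, p21, p22, p25, p30, p31, p32, p37, p38, p39, p7} — 14 facts.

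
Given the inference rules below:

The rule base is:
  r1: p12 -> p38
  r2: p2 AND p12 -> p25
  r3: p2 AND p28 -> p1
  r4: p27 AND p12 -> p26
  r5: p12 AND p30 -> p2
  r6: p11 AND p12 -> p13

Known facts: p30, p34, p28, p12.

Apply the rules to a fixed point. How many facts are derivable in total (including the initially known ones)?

8

Round 1: r1 [p12 -> p38]; r5 [p12 AND p30 -> p2]. New: p38, p2.
Round 2: r2 [p2 AND p12 -> p25]; r3 [p2 AND p28 -> p1]. New: p25, p1.
Closure: {p1, p12, p2, p25, p28, p30, p34, p38} — 8 facts.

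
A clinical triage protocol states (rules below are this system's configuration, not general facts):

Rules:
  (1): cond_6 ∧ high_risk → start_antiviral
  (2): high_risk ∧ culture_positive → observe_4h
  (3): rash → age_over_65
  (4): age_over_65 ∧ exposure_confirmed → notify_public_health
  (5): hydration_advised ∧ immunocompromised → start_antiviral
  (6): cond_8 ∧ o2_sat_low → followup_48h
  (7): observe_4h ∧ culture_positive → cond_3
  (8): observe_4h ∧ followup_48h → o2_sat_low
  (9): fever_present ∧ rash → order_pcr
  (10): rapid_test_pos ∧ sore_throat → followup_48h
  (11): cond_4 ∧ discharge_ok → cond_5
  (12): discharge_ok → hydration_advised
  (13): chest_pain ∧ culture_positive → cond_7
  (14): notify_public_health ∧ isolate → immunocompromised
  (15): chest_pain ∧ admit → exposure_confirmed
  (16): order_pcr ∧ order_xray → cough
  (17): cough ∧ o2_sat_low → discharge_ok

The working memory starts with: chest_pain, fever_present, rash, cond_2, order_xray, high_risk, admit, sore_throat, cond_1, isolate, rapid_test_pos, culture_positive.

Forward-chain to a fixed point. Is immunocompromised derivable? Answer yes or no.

yes

Round 1: (2) [high_risk ∧ culture_positive → observe_4h]; (3) [rash → age_over_65]; (9) [fever_present ∧ rash → order_pcr]; (10) [rapid_test_pos ∧ sore_throat → followup_48h]; (13) [chest_pain ∧ culture_positive → cond_7]; (15) [chest_pain ∧ admit → exposure_confirmed]. New: observe_4h, age_over_65, order_pcr, followup_48h, cond_7, exposure_confirmed.
Round 2: (4) [age_over_65 ∧ exposure_confirmed → notify_public_health]; (7) [observe_4h ∧ culture_positive → cond_3]; (8) [observe_4h ∧ followup_48h → o2_sat_low]; (16) [order_pcr ∧ order_xray → cough]. New: notify_public_health, cond_3, o2_sat_low, cough.
Round 3: (14) [notify_public_health ∧ isolate → immunocompromised]; (17) [cough ∧ o2_sat_low → discharge_ok]. New: immunocompromised, discharge_ok.
Round 4: (12) [discharge_ok → hydration_advised]. New: hydration_advised.
Round 5: (5) [hydration_advised ∧ immunocompromised → start_antiviral]. New: start_antiviral.
immunocompromised appears in round 3, so it is derivable.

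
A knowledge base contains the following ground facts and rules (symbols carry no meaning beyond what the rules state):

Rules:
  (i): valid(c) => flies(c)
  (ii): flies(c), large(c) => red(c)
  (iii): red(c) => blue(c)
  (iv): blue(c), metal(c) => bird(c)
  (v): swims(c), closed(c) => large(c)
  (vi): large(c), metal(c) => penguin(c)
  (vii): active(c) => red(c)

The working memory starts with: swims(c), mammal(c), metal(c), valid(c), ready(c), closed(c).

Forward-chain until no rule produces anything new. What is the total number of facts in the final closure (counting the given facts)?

12

[1] (i) [valid(c) => flies(c)]; (v) [swims(c), closed(c) => large(c)]. ⇒ new: flies(c), large(c).
[2] (ii) [flies(c), large(c) => red(c)]; (vi) [large(c), metal(c) => penguin(c)]. ⇒ new: red(c), penguin(c).
[3] (iii) [red(c) => blue(c)]. ⇒ new: blue(c).
[4] (iv) [blue(c), metal(c) => bird(c)]. ⇒ new: bird(c).
Closure: {bird(c), blue(c), closed(c), flies(c), large(c), mammal(c), metal(c), penguin(c), ready(c), red(c), swims(c), valid(c)} — 12 facts.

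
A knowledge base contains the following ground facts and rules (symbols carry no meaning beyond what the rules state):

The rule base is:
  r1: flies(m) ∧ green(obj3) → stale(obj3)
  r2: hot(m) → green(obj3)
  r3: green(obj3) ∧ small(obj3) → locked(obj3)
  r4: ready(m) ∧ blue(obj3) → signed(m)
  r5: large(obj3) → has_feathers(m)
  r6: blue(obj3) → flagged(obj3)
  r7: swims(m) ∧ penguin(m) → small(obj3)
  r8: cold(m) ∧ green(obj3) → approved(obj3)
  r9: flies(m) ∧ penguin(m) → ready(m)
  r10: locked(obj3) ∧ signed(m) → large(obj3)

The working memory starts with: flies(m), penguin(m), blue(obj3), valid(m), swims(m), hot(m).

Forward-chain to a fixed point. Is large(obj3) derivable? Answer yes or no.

yes

Round 1 fires r2, r6, r7, r9, giving green(obj3), flagged(obj3), small(obj3), ready(m).
Round 2 fires r1, r3, r4, giving stale(obj3), locked(obj3), signed(m).
Round 3 fires r10, giving large(obj3).
Round 4 fires r5, giving has_feathers(m).
large(obj3) appears in round 3, so it is derivable.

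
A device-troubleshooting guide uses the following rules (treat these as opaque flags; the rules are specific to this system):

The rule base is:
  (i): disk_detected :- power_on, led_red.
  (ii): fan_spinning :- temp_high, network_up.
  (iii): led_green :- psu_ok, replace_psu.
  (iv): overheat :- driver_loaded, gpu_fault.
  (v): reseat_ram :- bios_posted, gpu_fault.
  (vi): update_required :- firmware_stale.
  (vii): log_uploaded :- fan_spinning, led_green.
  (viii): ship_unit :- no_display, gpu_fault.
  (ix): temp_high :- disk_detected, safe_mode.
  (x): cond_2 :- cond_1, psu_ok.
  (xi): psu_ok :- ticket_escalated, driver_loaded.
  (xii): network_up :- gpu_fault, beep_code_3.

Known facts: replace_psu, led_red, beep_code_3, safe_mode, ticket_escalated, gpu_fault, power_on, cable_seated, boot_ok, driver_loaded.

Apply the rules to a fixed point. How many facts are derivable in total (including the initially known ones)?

18

[1] (i) [disk_detected :- power_on, led_red.]; (iv) [overheat :- driver_loaded, gpu_fault.]; (xi) [psu_ok :- ticket_escalated, driver_loaded.]; (xii) [network_up :- gpu_fault, beep_code_3.]. ⇒ new: disk_detected, overheat, psu_ok, network_up.
[2] (iii) [led_green :- psu_ok, replace_psu.]; (ix) [temp_high :- disk_detected, safe_mode.]. ⇒ new: led_green, temp_high.
[3] (ii) [fan_spinning :- temp_high, network_up.]. ⇒ new: fan_spinning.
[4] (vii) [log_uploaded :- fan_spinning, led_green.]. ⇒ new: log_uploaded.
Closure: {beep_code_3, boot_ok, cable_seated, disk_detected, driver_loaded, fan_spinning, gpu_fault, led_green, led_red, log_uploaded, network_up, overheat, power_on, psu_ok, replace_psu, safe_mode, temp_high, ticket_escalated} — 18 facts.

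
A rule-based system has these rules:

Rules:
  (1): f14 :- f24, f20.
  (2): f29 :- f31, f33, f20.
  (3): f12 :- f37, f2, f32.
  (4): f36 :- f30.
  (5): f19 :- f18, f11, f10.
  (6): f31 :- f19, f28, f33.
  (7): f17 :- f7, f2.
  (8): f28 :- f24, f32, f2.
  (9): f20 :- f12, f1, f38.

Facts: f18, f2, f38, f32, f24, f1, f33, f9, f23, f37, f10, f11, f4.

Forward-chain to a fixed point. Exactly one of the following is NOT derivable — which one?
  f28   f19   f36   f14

Round 1 — (3), (5), (8), derive f12, f19, f28.
Round 2 — (6), (9), derive f31, f20.
Round 3 — (1), (2), derive f14, f29.
Derived: f28 (round 1), f14 (round 3), f19 (round 1). f36 never appears in any round.

f36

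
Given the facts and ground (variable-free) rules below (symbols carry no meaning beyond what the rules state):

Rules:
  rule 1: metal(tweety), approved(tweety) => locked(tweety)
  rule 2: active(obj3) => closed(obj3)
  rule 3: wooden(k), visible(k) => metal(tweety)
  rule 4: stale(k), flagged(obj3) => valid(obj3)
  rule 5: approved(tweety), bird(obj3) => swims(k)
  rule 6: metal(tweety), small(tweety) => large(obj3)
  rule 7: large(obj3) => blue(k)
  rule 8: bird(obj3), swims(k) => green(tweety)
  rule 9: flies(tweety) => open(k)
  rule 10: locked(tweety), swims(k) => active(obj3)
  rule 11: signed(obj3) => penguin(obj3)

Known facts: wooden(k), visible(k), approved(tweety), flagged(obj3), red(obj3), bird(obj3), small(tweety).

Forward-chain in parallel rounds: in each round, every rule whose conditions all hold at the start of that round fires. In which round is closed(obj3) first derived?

Round 1 — rule 3, rule 5, derive metal(tweety), swims(k).
Round 2 — rule 1, rule 6, rule 8, derive locked(tweety), large(obj3), green(tweety).
Round 3 — rule 7, rule 10, derive blue(k), active(obj3).
Round 4 — rule 2, derive closed(obj3).
closed(obj3) first appears in round 4.

4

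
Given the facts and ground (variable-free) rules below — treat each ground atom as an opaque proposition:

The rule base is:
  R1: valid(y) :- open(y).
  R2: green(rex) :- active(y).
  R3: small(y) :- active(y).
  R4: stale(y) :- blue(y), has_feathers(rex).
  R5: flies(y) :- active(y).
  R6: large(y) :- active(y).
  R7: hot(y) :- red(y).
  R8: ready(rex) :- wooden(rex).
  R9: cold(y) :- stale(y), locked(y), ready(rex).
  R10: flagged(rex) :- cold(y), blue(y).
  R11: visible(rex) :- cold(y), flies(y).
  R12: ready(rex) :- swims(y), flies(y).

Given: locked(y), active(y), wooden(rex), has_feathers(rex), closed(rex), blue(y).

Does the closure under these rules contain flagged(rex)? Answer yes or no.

Round 1 fires R2, R3, R4, R5, R6, R8, giving green(rex), small(y), stale(y), flies(y), large(y), ready(rex).
Round 2 fires R9, giving cold(y).
Round 3 fires R10, R11, giving flagged(rex), visible(rex).
flagged(rex) appears in round 3, so it is derivable.

yes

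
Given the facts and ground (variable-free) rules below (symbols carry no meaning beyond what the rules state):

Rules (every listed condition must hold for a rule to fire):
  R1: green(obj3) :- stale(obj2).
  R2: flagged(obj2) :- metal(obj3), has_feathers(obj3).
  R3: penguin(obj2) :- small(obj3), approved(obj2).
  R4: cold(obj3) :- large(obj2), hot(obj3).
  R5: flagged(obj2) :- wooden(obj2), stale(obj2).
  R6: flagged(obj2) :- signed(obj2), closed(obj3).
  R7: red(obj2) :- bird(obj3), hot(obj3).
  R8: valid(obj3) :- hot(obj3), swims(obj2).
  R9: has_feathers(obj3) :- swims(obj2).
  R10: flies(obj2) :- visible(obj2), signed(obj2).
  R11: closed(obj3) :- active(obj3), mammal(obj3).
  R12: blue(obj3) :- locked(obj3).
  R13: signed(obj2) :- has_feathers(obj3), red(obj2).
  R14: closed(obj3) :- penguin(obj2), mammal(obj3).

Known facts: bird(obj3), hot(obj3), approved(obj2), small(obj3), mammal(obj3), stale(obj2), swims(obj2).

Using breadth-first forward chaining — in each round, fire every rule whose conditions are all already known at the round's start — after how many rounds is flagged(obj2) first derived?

Round 1 fires R1, R3, R7, R8, R9, giving green(obj3), penguin(obj2), red(obj2), valid(obj3), has_feathers(obj3).
Round 2 fires R13, R14, giving signed(obj2), closed(obj3).
Round 3 fires R6, giving flagged(obj2).
flagged(obj2) first appears in round 3.

3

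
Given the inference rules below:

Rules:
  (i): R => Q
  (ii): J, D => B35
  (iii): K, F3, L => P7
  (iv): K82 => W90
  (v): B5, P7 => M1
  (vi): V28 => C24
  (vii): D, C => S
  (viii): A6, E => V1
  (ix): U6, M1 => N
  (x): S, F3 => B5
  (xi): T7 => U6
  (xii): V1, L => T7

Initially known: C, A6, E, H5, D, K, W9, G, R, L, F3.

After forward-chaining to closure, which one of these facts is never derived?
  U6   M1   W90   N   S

Round 1 fires (i), (iii), (vii), (viii), giving Q, P7, S, V1.
Round 2 fires (x), (xii), giving B5, T7.
Round 3 fires (v), (xi), giving M1, U6.
Round 4 fires (ix), giving N.
Derived: U6 (round 3), M1 (round 3), S (round 1), N (round 4). W90 never appears in any round.

W90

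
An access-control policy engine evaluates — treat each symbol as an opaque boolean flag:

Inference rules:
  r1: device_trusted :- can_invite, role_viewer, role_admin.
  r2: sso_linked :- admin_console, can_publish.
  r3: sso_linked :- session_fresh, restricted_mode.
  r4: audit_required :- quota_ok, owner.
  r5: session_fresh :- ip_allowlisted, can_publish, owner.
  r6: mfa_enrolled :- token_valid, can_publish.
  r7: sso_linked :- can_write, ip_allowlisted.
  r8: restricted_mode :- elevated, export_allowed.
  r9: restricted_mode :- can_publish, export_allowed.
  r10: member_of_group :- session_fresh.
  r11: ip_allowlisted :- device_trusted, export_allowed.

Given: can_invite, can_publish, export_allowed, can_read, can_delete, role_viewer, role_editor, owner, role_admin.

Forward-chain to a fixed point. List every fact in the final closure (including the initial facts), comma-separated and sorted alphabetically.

can_delete, can_invite, can_publish, can_read, device_trusted, export_allowed, ip_allowlisted, member_of_group, owner, restricted_mode, role_admin, role_editor, role_viewer, session_fresh, sso_linked

Round 1: r1 [device_trusted :- can_invite, role_viewer, role_admin.]; r9 [restricted_mode :- can_publish, export_allowed.]. Adds device_trusted, restricted_mode.
Round 2: r11 [ip_allowlisted :- device_trusted, export_allowed.]. Adds ip_allowlisted.
Round 3: r5 [session_fresh :- ip_allowlisted, can_publish, owner.]. Adds session_fresh.
Round 4: r3 [sso_linked :- session_fresh, restricted_mode.]; r10 [member_of_group :- session_fresh.]. Adds sso_linked, member_of_group.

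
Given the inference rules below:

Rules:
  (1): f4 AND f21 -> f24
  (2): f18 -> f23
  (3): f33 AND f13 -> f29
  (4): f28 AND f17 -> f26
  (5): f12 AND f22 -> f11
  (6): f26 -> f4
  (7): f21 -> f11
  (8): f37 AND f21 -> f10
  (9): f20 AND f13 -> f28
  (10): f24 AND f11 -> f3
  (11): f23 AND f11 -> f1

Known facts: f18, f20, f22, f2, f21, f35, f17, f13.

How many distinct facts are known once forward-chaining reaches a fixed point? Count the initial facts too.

16

Round 1: (2) [f18 -> f23]; (7) [f21 -> f11]; (9) [f20 AND f13 -> f28]. New: f23, f11, f28.
Round 2: (4) [f28 AND f17 -> f26]; (11) [f23 AND f11 -> f1]. New: f26, f1.
Round 3: (6) [f26 -> f4]. New: f4.
Round 4: (1) [f4 AND f21 -> f24]. New: f24.
Round 5: (10) [f24 AND f11 -> f3]. New: f3.
Closure: {f1, f11, f13, f17, f18, f2, f20, f21, f22, f23, f24, f26, f28, f3, f35, f4} — 16 facts.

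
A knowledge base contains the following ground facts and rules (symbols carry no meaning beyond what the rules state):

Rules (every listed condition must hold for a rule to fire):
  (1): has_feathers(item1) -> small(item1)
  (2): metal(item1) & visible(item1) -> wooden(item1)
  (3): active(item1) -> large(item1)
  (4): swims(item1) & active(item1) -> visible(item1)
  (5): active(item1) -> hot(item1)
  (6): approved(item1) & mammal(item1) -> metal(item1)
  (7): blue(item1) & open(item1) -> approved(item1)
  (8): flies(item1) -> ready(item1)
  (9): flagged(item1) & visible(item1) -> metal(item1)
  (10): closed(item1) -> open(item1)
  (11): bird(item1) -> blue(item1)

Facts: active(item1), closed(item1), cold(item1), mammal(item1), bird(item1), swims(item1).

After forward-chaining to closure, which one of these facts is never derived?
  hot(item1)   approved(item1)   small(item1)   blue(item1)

[1] (3) [active(item1) -> large(item1)]; (4) [swims(item1) & active(item1) -> visible(item1)]; (5) [active(item1) -> hot(item1)]; (10) [closed(item1) -> open(item1)]; (11) [bird(item1) -> blue(item1)]. ⇒ new: large(item1), visible(item1), hot(item1), open(item1), blue(item1).
[2] (7) [blue(item1) & open(item1) -> approved(item1)]. ⇒ new: approved(item1).
[3] (6) [approved(item1) & mammal(item1) -> metal(item1)]. ⇒ new: metal(item1).
[4] (2) [metal(item1) & visible(item1) -> wooden(item1)]. ⇒ new: wooden(item1).
Derived: hot(item1) (round 1), blue(item1) (round 1), approved(item1) (round 2). small(item1) never appears in any round.

small(item1)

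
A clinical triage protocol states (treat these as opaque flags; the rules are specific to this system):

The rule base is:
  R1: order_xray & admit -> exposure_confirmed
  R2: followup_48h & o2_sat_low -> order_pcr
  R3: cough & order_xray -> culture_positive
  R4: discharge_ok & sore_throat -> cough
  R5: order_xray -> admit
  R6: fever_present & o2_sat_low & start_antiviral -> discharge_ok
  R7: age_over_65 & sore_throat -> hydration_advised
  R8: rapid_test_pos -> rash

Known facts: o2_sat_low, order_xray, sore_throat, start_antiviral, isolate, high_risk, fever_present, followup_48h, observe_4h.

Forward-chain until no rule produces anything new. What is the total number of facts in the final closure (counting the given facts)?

15

Round 1: R2 [followup_48h & o2_sat_low -> order_pcr]; R5 [order_xray -> admit]; R6 [fever_present & o2_sat_low & start_antiviral -> discharge_ok]. Adds order_pcr, admit, discharge_ok.
Round 2: R1 [order_xray & admit -> exposure_confirmed]; R4 [discharge_ok & sore_throat -> cough]. Adds exposure_confirmed, cough.
Round 3: R3 [cough & order_xray -> culture_positive]. Adds culture_positive.
Closure: {admit, cough, culture_positive, discharge_ok, exposure_confirmed, fever_present, followup_48h, high_risk, isolate, o2_sat_low, observe_4h, order_pcr, order_xray, sore_throat, start_antiviral} — 15 facts.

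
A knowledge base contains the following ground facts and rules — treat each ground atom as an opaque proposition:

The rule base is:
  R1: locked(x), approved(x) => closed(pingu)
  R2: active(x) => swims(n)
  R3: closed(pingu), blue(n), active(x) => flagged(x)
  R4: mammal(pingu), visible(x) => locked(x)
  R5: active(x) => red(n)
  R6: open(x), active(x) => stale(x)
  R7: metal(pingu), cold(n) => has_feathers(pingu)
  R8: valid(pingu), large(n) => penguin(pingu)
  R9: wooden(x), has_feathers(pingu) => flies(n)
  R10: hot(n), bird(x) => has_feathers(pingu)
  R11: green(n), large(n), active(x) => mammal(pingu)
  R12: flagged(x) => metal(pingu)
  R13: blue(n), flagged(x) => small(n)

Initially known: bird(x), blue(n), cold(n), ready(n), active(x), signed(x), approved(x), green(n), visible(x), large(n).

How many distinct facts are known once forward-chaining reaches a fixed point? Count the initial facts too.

Round 1 — R2, R5, R11, derive swims(n), red(n), mammal(pingu).
Round 2 — R4, derive locked(x).
Round 3 — R1, derive closed(pingu).
Round 4 — R3, derive flagged(x).
Round 5 — R12, R13, derive metal(pingu), small(n).
Round 6 — R7, derive has_feathers(pingu).
Closure: {active(x), approved(x), bird(x), blue(n), closed(pingu), cold(n), flagged(x), green(n), has_feathers(pingu), large(n), locked(x), mammal(pingu), metal(pingu), ready(n), red(n), signed(x), small(n), swims(n), visible(x)} — 19 facts.

19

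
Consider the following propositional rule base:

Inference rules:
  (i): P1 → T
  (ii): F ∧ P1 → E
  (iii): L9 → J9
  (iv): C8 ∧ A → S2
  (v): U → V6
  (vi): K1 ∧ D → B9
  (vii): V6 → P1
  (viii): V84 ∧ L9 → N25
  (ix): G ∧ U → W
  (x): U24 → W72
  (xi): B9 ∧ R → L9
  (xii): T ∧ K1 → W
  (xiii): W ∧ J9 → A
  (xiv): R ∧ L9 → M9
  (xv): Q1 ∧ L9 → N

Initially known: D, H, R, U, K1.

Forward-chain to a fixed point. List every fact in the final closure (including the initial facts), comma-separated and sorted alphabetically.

A, B9, D, H, J9, K1, L9, M9, P1, R, T, U, V6, W

Round 1: (v) [U → V6]; (vi) [K1 ∧ D → B9]. Adds V6, B9.
Round 2: (vii) [V6 → P1]; (xi) [B9 ∧ R → L9]. Adds P1, L9.
Round 3: (i) [P1 → T]; (iii) [L9 → J9]; (xiv) [R ∧ L9 → M9]. Adds T, J9, M9.
Round 4: (xii) [T ∧ K1 → W]. Adds W.
Round 5: (xiii) [W ∧ J9 → A]. Adds A.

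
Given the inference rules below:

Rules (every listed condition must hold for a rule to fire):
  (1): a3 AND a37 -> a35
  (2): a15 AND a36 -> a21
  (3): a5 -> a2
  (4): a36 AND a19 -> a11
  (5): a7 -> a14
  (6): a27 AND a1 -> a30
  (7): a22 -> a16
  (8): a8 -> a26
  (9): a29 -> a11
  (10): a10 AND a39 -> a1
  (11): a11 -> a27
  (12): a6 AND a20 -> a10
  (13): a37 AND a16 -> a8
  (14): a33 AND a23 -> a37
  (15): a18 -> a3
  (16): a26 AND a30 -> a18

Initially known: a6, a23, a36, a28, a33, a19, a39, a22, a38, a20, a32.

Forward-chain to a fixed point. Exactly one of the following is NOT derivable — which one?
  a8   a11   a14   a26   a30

a14

Round 1 fires (4), (7), (12), (14), giving a11, a16, a10, a37.
Round 2 fires (10), (11), (13), giving a1, a27, a8.
Round 3 fires (6), (8), giving a30, a26.
Round 4 fires (16), giving a18.
Round 5 fires (15), giving a3.
Round 6 fires (1), giving a35.
Derived: a11 (round 1), a30 (round 3), a26 (round 3), a8 (round 2). a14 never appears in any round.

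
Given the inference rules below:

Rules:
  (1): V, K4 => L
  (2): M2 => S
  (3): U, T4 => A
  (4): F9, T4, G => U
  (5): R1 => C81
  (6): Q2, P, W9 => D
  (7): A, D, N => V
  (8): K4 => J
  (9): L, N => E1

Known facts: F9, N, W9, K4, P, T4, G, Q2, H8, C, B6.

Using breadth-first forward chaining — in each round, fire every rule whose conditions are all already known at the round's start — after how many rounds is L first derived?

4

Round 1: (4) [F9, T4, G => U]; (6) [Q2, P, W9 => D]; (8) [K4 => J]. Adds U, D, J.
Round 2: (3) [U, T4 => A]. Adds A.
Round 3: (7) [A, D, N => V]. Adds V.
Round 4: (1) [V, K4 => L]. Adds L.
L first appears in round 4.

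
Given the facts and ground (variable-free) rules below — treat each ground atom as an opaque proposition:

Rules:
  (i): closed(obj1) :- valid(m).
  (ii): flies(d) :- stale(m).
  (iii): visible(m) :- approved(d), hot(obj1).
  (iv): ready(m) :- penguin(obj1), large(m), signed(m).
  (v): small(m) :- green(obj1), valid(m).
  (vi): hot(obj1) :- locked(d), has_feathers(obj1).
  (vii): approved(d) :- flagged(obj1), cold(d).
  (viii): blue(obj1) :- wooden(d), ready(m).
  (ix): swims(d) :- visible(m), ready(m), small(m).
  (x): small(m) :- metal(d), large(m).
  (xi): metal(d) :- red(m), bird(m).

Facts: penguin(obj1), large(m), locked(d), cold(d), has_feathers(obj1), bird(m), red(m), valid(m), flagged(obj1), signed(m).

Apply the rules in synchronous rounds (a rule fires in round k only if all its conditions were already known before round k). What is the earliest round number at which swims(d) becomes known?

3

Round 1: (i) [closed(obj1) :- valid(m).]; (iv) [ready(m) :- penguin(obj1), large(m), signed(m).]; (vi) [hot(obj1) :- locked(d), has_feathers(obj1).]; (vii) [approved(d) :- flagged(obj1), cold(d).]; (xi) [metal(d) :- red(m), bird(m).]. New: closed(obj1), ready(m), hot(obj1), approved(d), metal(d).
Round 2: (iii) [visible(m) :- approved(d), hot(obj1).]; (x) [small(m) :- metal(d), large(m).]. New: visible(m), small(m).
Round 3: (ix) [swims(d) :- visible(m), ready(m), small(m).]. New: swims(d).
swims(d) first appears in round 3.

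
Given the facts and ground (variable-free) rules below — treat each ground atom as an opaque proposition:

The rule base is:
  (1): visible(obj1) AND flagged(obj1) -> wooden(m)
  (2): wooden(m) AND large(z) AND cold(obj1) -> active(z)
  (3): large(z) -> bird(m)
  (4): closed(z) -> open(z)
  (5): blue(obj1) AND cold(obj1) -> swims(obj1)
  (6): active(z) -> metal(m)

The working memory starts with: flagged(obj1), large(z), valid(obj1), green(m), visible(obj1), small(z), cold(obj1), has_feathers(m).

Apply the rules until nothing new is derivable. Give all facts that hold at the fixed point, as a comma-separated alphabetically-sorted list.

active(z), bird(m), cold(obj1), flagged(obj1), green(m), has_feathers(m), large(z), metal(m), small(z), valid(obj1), visible(obj1), wooden(m)

Round 1 — (1), (3), derive wooden(m), bird(m).
Round 2 — (2), derive active(z).
Round 3 — (6), derive metal(m).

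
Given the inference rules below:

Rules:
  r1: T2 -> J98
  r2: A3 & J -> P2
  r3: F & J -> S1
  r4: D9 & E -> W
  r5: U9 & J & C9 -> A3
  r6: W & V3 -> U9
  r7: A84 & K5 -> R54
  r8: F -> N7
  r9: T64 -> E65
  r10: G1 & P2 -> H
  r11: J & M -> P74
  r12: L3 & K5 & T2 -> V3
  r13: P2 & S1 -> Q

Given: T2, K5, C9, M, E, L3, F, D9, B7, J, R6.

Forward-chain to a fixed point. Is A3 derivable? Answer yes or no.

yes

Round 1: r1 [T2 -> J98]; r3 [F & J -> S1]; r4 [D9 & E -> W]; r8 [F -> N7]; r11 [J & M -> P74]; r12 [L3 & K5 & T2 -> V3]. New: J98, S1, W, N7, P74, V3.
Round 2: r6 [W & V3 -> U9]. New: U9.
Round 3: r5 [U9 & J & C9 -> A3]. New: A3.
Round 4: r2 [A3 & J -> P2]. New: P2.
Round 5: r13 [P2 & S1 -> Q]. New: Q.
A3 appears in round 3, so it is derivable.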